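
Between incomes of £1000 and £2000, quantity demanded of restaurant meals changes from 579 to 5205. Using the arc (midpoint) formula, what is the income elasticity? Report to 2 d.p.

2.40

ΔQ = 5205 − 579 = 4626; midpoint Q̄ = (579 + 5205)/2 = 2892.
ΔI = 2000 − 1000 = 1000; midpoint Ī = (1000 + 2000)/2 = 1500.
η = (ΔQ/Q̄) ÷ (ΔI/Ī) = (4626/2892) ÷ (1000/1500) = 2.40.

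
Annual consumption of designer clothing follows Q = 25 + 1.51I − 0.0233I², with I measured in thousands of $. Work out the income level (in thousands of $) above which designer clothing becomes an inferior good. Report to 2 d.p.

32.40

dQ/dI = 1.51 − 0.0466I.
The good is inferior where dQ/dI < 0. Setting dQ/dI = 0 gives I = 1.51 / 0.0466 = 32.40.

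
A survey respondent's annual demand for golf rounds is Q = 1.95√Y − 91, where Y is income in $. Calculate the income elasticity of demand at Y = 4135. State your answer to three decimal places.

At Y = 4135: Q = 34.393.
dQ/dY = 1.95/(2√Y) = 0.0151624 at this income.
η = (dQ/dY)·(Y/Q) = 0.0151624 × (4135/34.393) = 1.823.

1.823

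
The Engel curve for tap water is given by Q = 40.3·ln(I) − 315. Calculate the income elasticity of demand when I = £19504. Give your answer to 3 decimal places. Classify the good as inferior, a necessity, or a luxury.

0.485 (necessity)

At I = 19504: Q = 83.099.
dQ/dI = 40.3/I = 0.00206624 at this income.
η = (dQ/dI)·(I/Q) = 0.00206624 × (19504/83.099) = 0.485.
Since 0 < η < 1, the good is a necessity.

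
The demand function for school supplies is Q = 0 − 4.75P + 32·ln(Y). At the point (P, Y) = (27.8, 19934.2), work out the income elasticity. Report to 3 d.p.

0.173

At P = 27.8, Y = 19934.2: Q = 184.756.
Holding P constant, ∂Q/∂Y = 32/Y = 0.00160528.
η_Y = (∂Q/∂Y)·(Y/Q) = 0.00160528 × (19934.2/184.756) = 0.173.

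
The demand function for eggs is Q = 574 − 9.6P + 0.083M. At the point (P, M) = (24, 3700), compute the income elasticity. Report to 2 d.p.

0.47

At P = 24, M = 3700: Q = 650.700.
Holding P constant, ∂Q/∂M = 0.083.
η_M = (∂Q/∂M)·(M/Q) = 0.083 × (3700/650.700) = 0.47.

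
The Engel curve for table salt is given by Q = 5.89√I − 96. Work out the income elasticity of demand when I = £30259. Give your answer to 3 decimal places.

0.552

At I = 30259: Q = 928.572.
dQ/dI = 5.89/(2√I) = 0.01693 at this income.
η = (dQ/dI)·(I/Q) = 0.01693 × (30259/928.572) = 0.552.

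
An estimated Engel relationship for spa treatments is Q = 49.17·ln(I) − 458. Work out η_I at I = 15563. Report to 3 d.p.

At I = 15563: Q = 16.621.
dQ/dI = 49.17/I = 0.00315942 at this income.
η = (dQ/dI)·(I/Q) = 0.00315942 × (15563/16.621) = 2.958.

2.958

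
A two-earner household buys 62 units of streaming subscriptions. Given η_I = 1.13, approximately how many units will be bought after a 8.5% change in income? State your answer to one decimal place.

68.0

%ΔQ ≈ η × %ΔI = 1.13 × 8.5% = 9.605%.
New Q ≈ 62 × (1 + 0.09605) = 68.0.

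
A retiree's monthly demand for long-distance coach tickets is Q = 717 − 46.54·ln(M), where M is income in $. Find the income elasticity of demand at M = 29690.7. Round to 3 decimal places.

At M = 29690.7: Q = 237.704.
dQ/dM = -46.54/M = -0.00156749 at this income.
η = (dQ/dM)·(M/Q) = -0.00156749 × (29690.7/237.704) = -0.196.

-0.196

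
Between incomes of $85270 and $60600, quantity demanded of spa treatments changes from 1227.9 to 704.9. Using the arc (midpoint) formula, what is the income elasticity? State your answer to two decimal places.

1.60

ΔQ = 704.9 − 1227.9 = -523; midpoint Q̄ = (1227.9 + 704.9)/2 = 966.4.
ΔI = 60600 − 85270 = -24670; midpoint Ī = (85270 + 60600)/2 = 72935.
η = (ΔQ/Q̄) ÷ (ΔI/Ī) = (-523/966.4) ÷ (-24670/72935) = 1.60.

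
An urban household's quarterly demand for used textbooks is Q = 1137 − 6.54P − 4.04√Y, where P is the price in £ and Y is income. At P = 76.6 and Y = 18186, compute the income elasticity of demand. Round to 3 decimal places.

-2.986

At P = 76.6, Y = 18186: Q = 91.220.
Holding P constant, ∂Q/∂Y = -4.04/(2√Y) = -0.014979.
η_Y = (∂Q/∂Y)·(Y/Q) = -0.014979 × (18186/91.220) = -2.986.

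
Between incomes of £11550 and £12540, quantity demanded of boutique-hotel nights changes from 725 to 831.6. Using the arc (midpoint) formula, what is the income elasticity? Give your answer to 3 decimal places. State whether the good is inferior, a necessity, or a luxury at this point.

ΔQ = 831.6 − 725 = 106.6; midpoint Q̄ = (725 + 831.6)/2 = 778.3.
ΔI = 12540 − 11550 = 990; midpoint Ī = (11550 + 12540)/2 = 12045.
η = (ΔQ/Q̄) ÷ (ΔI/Ī) = (106.6/778.3) ÷ (990/12045) = 1.666.
η > 1 ⇒ luxury.

1.666 (luxury)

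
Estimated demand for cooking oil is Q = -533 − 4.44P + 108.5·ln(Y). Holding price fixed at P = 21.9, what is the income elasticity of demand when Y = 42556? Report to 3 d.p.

0.206

At P = 21.9, Y = 42556: Q = 526.220.
Holding P constant, ∂Q/∂Y = 108.5/Y = 0.00254958.
η_Y = (∂Q/∂Y)·(Y/Q) = 0.00254958 × (42556/526.220) = 0.206.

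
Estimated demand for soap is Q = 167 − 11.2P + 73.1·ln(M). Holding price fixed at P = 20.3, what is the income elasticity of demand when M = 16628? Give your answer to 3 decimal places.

0.112

At P = 20.3, M = 16628: Q = 650.087.
Holding P constant, ∂Q/∂M = 73.1/M = 0.0043962.
η_M = (∂Q/∂M)·(M/Q) = 0.0043962 × (16628/650.087) = 0.112.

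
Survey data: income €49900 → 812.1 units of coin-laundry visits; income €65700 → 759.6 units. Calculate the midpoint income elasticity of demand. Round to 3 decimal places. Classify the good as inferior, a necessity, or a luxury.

ΔQ = 759.6 − 812.1 = -52.5; midpoint Q̄ = (812.1 + 759.6)/2 = 785.85.
ΔI = 65700 − 49900 = 15800; midpoint Ī = (49900 + 65700)/2 = 57800.
η = (ΔQ/Q̄) ÷ (ΔI/Ī) = (-52.5/785.85) ÷ (15800/57800) = -0.244.
η < 0 ⇒ inferior good.

-0.244 (inferior good)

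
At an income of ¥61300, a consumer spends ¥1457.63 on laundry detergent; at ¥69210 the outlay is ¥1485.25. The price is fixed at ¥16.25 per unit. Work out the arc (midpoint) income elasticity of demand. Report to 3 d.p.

With a constant price, Q₁ = 1457.63/16.25 = 89.700 and Q₂ = 1485.25/16.25 = 91.400 (equivalently, work directly with expenditure since P cancels).
Midpoint %ΔQ = (1485.25 − 1457.63)/1471.44 = 0.01877; midpoint %ΔI = (69210 − 61300)/65255 = 0.12122.
η = 0.01877 / 0.12122 = 0.155.

0.155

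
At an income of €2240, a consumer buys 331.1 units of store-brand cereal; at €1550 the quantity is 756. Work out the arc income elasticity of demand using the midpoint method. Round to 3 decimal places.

-2.147

ΔQ = 756 − 331.1 = 424.9; midpoint Q̄ = (331.1 + 756)/2 = 543.55.
ΔI = 1550 − 2240 = -690; midpoint Ī = (2240 + 1550)/2 = 1895.
η = (ΔQ/Q̄) ÷ (ΔI/Ī) = (424.9/543.55) ÷ (-690/1895) = -2.147.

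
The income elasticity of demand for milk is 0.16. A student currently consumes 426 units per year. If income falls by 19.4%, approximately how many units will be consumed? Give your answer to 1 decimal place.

412.8

%ΔQ ≈ η × %ΔI = 0.16 × (-19.4%) = -3.104%.
New Q ≈ 426 × (1 − 0.03104) = 412.8.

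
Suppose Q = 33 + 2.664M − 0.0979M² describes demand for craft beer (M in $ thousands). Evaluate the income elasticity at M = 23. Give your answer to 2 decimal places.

-1.00

At M = 23: Q = 42.4829.
dQ/dM = 2.664 − 0.1958M = -1.83940.
η = (dQ/dM)·(M/Q) = -1.83940 × (23/42.4829) = -1.00.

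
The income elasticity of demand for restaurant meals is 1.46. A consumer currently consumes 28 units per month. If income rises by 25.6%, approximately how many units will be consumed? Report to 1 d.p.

%ΔQ ≈ η × %ΔI = 1.46 × 25.6% = 37.376%.
New Q ≈ 28 × (1 + 0.37376) = 38.5.

38.5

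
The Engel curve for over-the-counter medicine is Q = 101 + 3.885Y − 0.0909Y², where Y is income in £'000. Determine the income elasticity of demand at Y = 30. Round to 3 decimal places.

-0.347

At Y = 30: Q = 135.7400.
dQ/dY = 3.885 − 0.1818Y = -1.56900.
η = (dQ/dY)·(Y/Q) = -1.56900 × (30/135.7400) = -0.347.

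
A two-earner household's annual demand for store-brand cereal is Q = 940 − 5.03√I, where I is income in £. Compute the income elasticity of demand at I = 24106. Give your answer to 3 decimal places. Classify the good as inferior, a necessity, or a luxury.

At I = 24106: Q = 159.037.
dQ/dI = -5.03/(2√I) = -0.0161985 at this income.
η = (dQ/dI)·(I/Q) = -0.0161985 × (24106/159.037) = -2.455.
Since η < 0, the good is an inferior good.

-2.455 (inferior good)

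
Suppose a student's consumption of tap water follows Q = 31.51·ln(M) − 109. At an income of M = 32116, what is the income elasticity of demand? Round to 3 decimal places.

0.145

At M = 32116: Q = 217.983.
dQ/dM = 31.51/M = 0.000981131 at this income.
η = (dQ/dM)·(M/Q) = 0.000981131 × (32116/217.983) = 0.145.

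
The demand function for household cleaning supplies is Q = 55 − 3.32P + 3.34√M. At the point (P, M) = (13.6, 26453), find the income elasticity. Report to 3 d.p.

0.491

At P = 13.6, M = 26453: Q = 553.078.
Holding P constant, ∂Q/∂M = 3.34/(2√M) = 0.0102678.
η_M = (∂Q/∂M)·(M/Q) = 0.0102678 × (26453/553.078) = 0.491.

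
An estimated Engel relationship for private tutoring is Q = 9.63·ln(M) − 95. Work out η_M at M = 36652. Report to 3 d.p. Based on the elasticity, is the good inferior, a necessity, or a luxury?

At M = 36652: Q = 6.204.
dQ/dM = 9.63/M = 0.000262741 at this income.
η = (dQ/dM)·(M/Q) = 0.000262741 × (36652/6.204) = 1.552.
Since η > 1, the good is a luxury.

1.552 (luxury)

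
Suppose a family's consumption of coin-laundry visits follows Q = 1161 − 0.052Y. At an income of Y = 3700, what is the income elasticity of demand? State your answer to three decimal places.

At Y = 3700: Q = 968.600.
dQ/dY = −0.052.
η = (dQ/dY)·(Y/Q) = -0.052 × (3700/968.600) = -0.199.

-0.199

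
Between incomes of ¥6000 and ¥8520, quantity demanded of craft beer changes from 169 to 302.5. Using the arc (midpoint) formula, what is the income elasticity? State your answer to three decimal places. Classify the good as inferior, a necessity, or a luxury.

1.631 (luxury)

ΔQ = 302.5 − 169 = 133.5; midpoint Q̄ = (169 + 302.5)/2 = 235.75.
ΔI = 8520 − 6000 = 2520; midpoint Ī = (6000 + 8520)/2 = 7260.
η = (ΔQ/Q̄) ÷ (ΔI/Ī) = (133.5/235.75) ÷ (2520/7260) = 1.631.
η > 1 ⇒ luxury.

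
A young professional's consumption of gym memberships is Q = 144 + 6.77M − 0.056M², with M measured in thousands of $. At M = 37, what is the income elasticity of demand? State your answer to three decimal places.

0.306

At M = 37: Q = 317.8260.
dQ/dM = 6.77 − 0.112M = 2.62600.
η = (dQ/dM)·(M/Q) = 2.62600 × (37/317.8260) = 0.306.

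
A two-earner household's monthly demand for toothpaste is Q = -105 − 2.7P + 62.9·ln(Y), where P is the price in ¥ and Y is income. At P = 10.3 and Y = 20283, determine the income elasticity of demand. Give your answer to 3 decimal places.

0.128

At P = 10.3, Y = 20283: Q = 491.003.
Holding P constant, ∂Q/∂Y = 62.9/Y = 0.00310112.
η_Y = (∂Q/∂Y)·(Y/Q) = 0.00310112 × (20283/491.003) = 0.128.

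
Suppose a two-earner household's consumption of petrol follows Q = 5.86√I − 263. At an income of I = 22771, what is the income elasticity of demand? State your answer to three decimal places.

0.712

At I = 22771: Q = 621.278.
dQ/dI = 5.86/(2√I) = 0.0194168 at this income.
η = (dQ/dI)·(I/Q) = 0.0194168 × (22771/621.278) = 0.712.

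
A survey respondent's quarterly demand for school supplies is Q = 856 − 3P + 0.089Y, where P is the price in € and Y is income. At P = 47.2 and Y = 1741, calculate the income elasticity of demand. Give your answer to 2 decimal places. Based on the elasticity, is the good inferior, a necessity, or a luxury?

0.18 (necessity)

At P = 47.2, Y = 1741: Q = 869.349.
Holding P constant, ∂Q/∂Y = 0.089.
η_Y = (∂Q/∂Y)·(Y/Q) = 0.089 × (1741/869.349) = 0.18.
Since 0 < η < 1, this is a necessity.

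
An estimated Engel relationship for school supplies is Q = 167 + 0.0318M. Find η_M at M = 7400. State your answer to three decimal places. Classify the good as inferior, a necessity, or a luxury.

At M = 7400: Q = 402.320.
dQ/dM = 0.0318.
η = (dQ/dM)·(M/Q) = 0.0318 × (7400/402.320) = 0.585.
Since 0 < η < 1, the good is a necessity.

0.585 (necessity)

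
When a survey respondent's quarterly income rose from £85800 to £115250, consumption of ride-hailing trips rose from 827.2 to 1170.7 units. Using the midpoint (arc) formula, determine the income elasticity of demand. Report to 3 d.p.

1.174

ΔQ = 1170.7 − 827.2 = 343.5; midpoint Q̄ = (827.2 + 1170.7)/2 = 998.95.
ΔI = 115250 − 85800 = 29450; midpoint Ī = (85800 + 115250)/2 = 100525.
η = (ΔQ/Q̄) ÷ (ΔI/Ī) = (343.5/998.95) ÷ (29450/100525) = 1.174.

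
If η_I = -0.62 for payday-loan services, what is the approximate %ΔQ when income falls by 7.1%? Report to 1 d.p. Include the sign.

%ΔQ ≈ η × %ΔI = -0.62 × (-7.1%) = 4.4%.

4.4%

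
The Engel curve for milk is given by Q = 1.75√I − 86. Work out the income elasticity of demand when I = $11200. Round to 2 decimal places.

At I = 11200: Q = 99.203.
dQ/dI = 1.75/(2√I) = 0.00826797 at this income.
η = (dQ/dI)·(I/Q) = 0.00826797 × (11200/99.203) = 0.93.

0.93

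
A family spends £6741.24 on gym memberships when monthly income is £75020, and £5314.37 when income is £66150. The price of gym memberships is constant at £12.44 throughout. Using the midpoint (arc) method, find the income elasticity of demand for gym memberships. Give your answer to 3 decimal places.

1.884

With a constant price, Q₁ = 6741.24/12.44 = 541.900 and Q₂ = 5314.37/12.44 = 427.200 (equivalently, work directly with expenditure since P cancels).
Midpoint %ΔQ = (5314.37 − 6741.24)/6027.81 = -0.23671; midpoint %ΔI = (66150 − 75020)/70585 = -0.12566.
η = -0.23671 / -0.12566 = 1.884.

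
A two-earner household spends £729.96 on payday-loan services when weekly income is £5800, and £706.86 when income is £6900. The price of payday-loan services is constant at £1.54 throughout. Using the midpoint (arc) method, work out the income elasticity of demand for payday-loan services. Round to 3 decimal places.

-0.186

With a constant price, Q₁ = 729.96/1.54 = 474.000 and Q₂ = 706.86/1.54 = 459.000 (equivalently, work directly with expenditure since P cancels).
Midpoint %ΔQ = (706.86 − 729.96)/718.41 = -0.03215; midpoint %ΔI = (6900 − 5800)/6350 = 0.17323.
η = -0.03215 / 0.17323 = -0.186.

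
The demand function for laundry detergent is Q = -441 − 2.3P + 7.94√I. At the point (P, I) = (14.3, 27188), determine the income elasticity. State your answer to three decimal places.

0.784

At P = 14.3, I = 27188: Q = 835.319.
Holding P constant, ∂Q/∂I = 7.94/(2√I) = 0.024077.
η_I = (∂Q/∂I)·(I/Q) = 0.024077 × (27188/835.319) = 0.784.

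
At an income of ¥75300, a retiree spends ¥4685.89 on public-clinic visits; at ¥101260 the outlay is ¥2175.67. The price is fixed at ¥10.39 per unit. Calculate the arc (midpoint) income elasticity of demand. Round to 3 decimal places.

With a constant price, Q₁ = 4685.89/10.39 = 451.000 and Q₂ = 2175.67/10.39 = 209.400 (equivalently, work directly with expenditure since P cancels).
Midpoint %ΔQ = (2175.67 − 4685.89)/3430.78 = -0.73168; midpoint %ΔI = (101260 − 75300)/88280 = 0.29406.
η = -0.73168 / 0.29406 = -2.488.

-2.488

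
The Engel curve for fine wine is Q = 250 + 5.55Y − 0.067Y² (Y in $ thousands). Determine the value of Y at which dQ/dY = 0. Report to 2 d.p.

41.42

dQ/dY = 5.55 − 0.134Y.
The good is inferior where dQ/dY < 0. Setting dQ/dY = 0 gives Y = 5.55 / 0.134 = 41.42.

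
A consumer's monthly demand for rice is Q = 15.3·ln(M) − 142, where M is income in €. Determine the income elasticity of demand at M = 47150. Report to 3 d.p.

0.676

At M = 47150: Q = 22.645.
dQ/dM = 15.3/M = 0.000324496 at this income.
η = (dQ/dM)·(M/Q) = 0.000324496 × (47150/22.645) = 0.676.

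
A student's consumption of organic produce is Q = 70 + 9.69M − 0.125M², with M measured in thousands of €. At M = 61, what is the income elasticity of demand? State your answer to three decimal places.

-1.731

At M = 61: Q = 195.9650.
dQ/dM = 9.69 − 0.25M = -5.56000.
η = (dQ/dM)·(M/Q) = -5.56000 × (61/195.9650) = -1.731.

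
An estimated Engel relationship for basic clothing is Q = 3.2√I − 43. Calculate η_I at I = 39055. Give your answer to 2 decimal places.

0.54

At I = 39055: Q = 589.395.
dQ/dI = 3.2/(2√I) = 0.00809621 at this income.
η = (dQ/dI)·(I/Q) = 0.00809621 × (39055/589.395) = 0.54.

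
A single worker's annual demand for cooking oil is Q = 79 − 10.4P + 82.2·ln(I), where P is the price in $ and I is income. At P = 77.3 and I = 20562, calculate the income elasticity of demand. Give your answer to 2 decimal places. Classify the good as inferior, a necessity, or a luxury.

At P = 77.3, I = 20562: Q = 91.425.
Holding P constant, ∂Q/∂I = 82.2/I = 0.00399767.
η_I = (∂Q/∂I)·(I/Q) = 0.00399767 × (20562/91.425) = 0.90.
Since 0 < η < 1, this is a necessity.

0.90 (necessity)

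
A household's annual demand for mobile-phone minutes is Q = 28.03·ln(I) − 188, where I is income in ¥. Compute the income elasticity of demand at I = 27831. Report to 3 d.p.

0.284

At I = 27831: Q = 98.856.
dQ/dI = 28.03/I = 0.00100715 at this income.
η = (dQ/dI)·(I/Q) = 0.00100715 × (27831/98.856) = 0.284.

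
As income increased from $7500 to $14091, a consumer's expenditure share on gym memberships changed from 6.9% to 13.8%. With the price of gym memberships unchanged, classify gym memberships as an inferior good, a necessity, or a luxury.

The budget share rises as income rises, so η > 1.

luxury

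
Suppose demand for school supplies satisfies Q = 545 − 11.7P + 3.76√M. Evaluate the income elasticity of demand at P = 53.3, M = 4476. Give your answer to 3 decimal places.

At P = 53.3, M = 4476: Q = 172.945.
Holding P constant, ∂Q/∂M = 3.76/(2√M) = 0.0281004.
η_M = (∂Q/∂M)·(M/Q) = 0.0281004 × (4476/172.945) = 0.727.

0.727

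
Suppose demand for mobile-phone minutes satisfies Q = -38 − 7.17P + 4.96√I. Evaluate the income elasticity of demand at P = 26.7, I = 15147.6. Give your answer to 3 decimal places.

0.801

At P = 26.7, I = 15147.6: Q = 381.016.
Holding P constant, ∂Q/∂I = 4.96/(2√I) = 0.0201502.
η_I = (∂Q/∂I)·(I/Q) = 0.0201502 × (15147.6/381.016) = 0.801.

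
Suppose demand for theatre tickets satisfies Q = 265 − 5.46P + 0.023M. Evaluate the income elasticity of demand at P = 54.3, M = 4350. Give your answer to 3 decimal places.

At P = 54.3, M = 4350: Q = 68.572.
Holding P constant, ∂Q/∂M = 0.023.
η_M = (∂Q/∂M)·(M/Q) = 0.023 × (4350/68.572) = 1.459.

1.459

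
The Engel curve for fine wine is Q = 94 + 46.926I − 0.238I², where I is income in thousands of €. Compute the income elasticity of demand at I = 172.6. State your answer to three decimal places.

-5.512

At I = 172.6: Q = 1103.2267.
dQ/dI = 46.926 − 0.476I = -35.23160.
η = (dQ/dI)·(I/Q) = -35.23160 × (172.6/1103.2267) = -5.512.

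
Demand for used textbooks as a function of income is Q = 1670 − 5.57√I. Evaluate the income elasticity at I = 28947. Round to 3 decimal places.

-0.656

At I = 28947: Q = 722.330.
dQ/dI = -5.57/(2√I) = -0.016369 at this income.
η = (dQ/dI)·(I/Q) = -0.016369 × (28947/722.330) = -0.656.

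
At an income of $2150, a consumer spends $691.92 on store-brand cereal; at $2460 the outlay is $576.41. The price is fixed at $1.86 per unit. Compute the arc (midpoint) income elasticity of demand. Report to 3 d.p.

-1.354

With a constant price, Q₁ = 691.92/1.86 = 372.000 and Q₂ = 576.41/1.86 = 309.898 (equivalently, work directly with expenditure since P cancels).
Midpoint %ΔQ = (576.41 − 691.92)/634.17 = -0.18215; midpoint %ΔI = (2460 − 2150)/2305 = 0.13449.
η = -0.18215 / 0.13449 = -1.354.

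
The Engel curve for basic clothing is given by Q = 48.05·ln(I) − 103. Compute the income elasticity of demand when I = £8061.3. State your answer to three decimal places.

0.146

At I = 8061.3: Q = 329.202.
dQ/dI = 48.05/I = 0.00596058 at this income.
η = (dQ/dI)·(I/Q) = 0.00596058 × (8061.3/329.202) = 0.146.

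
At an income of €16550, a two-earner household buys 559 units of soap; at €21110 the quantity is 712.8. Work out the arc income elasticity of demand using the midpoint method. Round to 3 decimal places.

ΔQ = 712.8 − 559 = 153.8; midpoint Q̄ = (559 + 712.8)/2 = 635.9.
ΔI = 21110 − 16550 = 4560; midpoint Ī = (16550 + 21110)/2 = 18830.
η = (ΔQ/Q̄) ÷ (ΔI/Ī) = (153.8/635.9) ÷ (4560/18830) = 0.999.

0.999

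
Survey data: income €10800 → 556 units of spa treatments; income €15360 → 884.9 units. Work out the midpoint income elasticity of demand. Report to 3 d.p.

ΔQ = 884.9 − 556 = 328.9; midpoint Q̄ = (556 + 884.9)/2 = 720.45.
ΔI = 15360 − 10800 = 4560; midpoint Ī = (10800 + 15360)/2 = 13080.
η = (ΔQ/Q̄) ÷ (ΔI/Ī) = (328.9/720.45) ÷ (4560/13080) = 1.309.

1.309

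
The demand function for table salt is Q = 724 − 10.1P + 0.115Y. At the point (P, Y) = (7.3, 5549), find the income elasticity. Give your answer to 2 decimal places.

0.50

At P = 7.3, Y = 5549: Q = 1288.405.
Holding P constant, ∂Q/∂Y = 0.115.
η_Y = (∂Q/∂Y)·(Y/Q) = 0.115 × (5549/1288.405) = 0.50.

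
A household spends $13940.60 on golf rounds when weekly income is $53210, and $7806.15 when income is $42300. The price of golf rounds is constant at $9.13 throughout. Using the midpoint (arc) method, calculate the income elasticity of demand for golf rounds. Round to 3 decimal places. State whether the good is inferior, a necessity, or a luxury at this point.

2.469 (luxury)

With a constant price, Q₁ = 13940.60/9.13 = 1526.900 and Q₂ = 7806.15/9.13 = 855.000 (equivalently, work directly with expenditure since P cancels).
Midpoint %ΔQ = (7806.15 − 13940.60)/10873.38 = -0.56417; midpoint %ΔI = (42300 − 53210)/47755 = -0.22846.
η = -0.56417 / -0.22846 = 2.469.
η > 1 ⇒ luxury.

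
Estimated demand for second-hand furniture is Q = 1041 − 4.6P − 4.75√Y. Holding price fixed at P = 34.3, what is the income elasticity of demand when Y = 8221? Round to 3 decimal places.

At P = 34.3, Y = 8221: Q = 452.539.
Holding P constant, ∂Q/∂Y = -4.75/(2√Y) = -0.026194.
η_Y = (∂Q/∂Y)·(Y/Q) = -0.026194 × (8221/452.539) = -0.476.

-0.476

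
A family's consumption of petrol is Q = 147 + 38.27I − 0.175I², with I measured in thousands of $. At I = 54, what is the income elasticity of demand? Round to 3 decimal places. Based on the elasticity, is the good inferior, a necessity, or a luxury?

At I = 54: Q = 1703.2800.
dQ/dI = 38.27 − 0.35I = 19.37000.
η = (dQ/dI)·(I/Q) = 19.37000 × (54/1703.2800) = 0.614.
0 < η < 1 ⇒ necessity.

0.614 (necessity)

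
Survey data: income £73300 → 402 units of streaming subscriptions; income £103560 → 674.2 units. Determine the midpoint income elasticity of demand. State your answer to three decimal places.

1.478

ΔQ = 674.2 − 402 = 272.2; midpoint Q̄ = (402 + 674.2)/2 = 538.1.
ΔI = 103560 − 73300 = 30260; midpoint Ī = (73300 + 103560)/2 = 88430.
η = (ΔQ/Q̄) ÷ (ΔI/Ī) = (272.2/538.1) ÷ (30260/88430) = 1.478.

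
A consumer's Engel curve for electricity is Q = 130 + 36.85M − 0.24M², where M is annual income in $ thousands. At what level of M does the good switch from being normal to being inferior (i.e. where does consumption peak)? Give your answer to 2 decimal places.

76.77

dQ/dM = 36.85 − 0.48M.
The good is inferior where dQ/dM < 0. Setting dQ/dM = 0 gives M = 36.85 / 0.48 = 76.77.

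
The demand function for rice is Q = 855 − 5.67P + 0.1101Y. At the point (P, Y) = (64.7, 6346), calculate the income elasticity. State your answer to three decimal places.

At P = 64.7, Y = 6346: Q = 1186.846.
Holding P constant, ∂Q/∂Y = 0.1101.
η_Y = (∂Q/∂Y)·(Y/Q) = 0.1101 × (6346/1186.846) = 0.589.

0.589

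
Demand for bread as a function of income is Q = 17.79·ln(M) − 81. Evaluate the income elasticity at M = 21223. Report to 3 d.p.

0.185

At M = 21223: Q = 96.239.
dQ/dM = 17.79/M = 0.000838242 at this income.
η = (dQ/dM)·(M/Q) = 0.000838242 × (21223/96.239) = 0.185.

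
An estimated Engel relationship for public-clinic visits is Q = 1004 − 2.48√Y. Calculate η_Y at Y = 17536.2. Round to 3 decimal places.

At Y = 17536.2: Q = 675.588.
dQ/dY = -2.48/(2√Y) = -0.00936384 at this income.
η = (dQ/dY)·(Y/Q) = -0.00936384 × (17536.2/675.588) = -0.243.

-0.243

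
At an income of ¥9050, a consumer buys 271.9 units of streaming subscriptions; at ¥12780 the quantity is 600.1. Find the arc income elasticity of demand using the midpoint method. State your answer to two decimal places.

2.20

ΔQ = 600.1 − 271.9 = 328.2; midpoint Q̄ = (271.9 + 600.1)/2 = 436.
ΔI = 12780 − 9050 = 3730; midpoint Ī = (9050 + 12780)/2 = 10915.
η = (ΔQ/Q̄) ÷ (ΔI/Ī) = (328.2/436) ÷ (3730/10915) = 2.20.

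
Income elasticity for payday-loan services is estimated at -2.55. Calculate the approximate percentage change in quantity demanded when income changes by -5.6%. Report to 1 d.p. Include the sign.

14.3%

%ΔQ ≈ η × %ΔI = -2.55 × (-5.6%) = 14.3%.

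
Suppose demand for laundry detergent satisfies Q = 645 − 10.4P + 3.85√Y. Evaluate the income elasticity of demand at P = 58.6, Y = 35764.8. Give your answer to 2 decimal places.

At P = 58.6, Y = 35764.8: Q = 763.656.
Holding P constant, ∂Q/∂Y = 3.85/(2√Y) = 0.0101789.
η_Y = (∂Q/∂Y)·(Y/Q) = 0.0101789 × (35764.8/763.656) = 0.48.

0.48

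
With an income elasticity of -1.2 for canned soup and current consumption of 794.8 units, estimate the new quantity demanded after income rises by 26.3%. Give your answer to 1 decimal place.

544.0

%ΔQ ≈ η × %ΔI = -1.2 × 26.3% = -31.56%.
New Q ≈ 794.8 × (1 − 0.3156) = 544.0.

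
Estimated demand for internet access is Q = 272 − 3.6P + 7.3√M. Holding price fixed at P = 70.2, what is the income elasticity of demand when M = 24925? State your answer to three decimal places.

At P = 70.2, M = 24925: Q = 1171.779.
Holding P constant, ∂Q/∂M = 7.3/(2√M) = 0.0231193.
η_M = (∂Q/∂M)·(M/Q) = 0.0231193 × (24925/1171.779) = 0.492.

0.492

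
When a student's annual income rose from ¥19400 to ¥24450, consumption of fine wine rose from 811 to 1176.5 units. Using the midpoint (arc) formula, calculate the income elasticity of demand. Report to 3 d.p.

ΔQ = 1176.5 − 811 = 365.5; midpoint Q̄ = (811 + 1176.5)/2 = 993.75.
ΔI = 24450 − 19400 = 5050; midpoint Ī = (19400 + 24450)/2 = 21925.
η = (ΔQ/Q̄) ÷ (ΔI/Ī) = (365.5/993.75) ÷ (5050/21925) = 1.597.

1.597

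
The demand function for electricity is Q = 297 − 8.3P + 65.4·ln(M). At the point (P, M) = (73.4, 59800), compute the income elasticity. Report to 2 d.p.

0.16

At P = 73.4, M = 59800: Q = 407.099.
Holding P constant, ∂Q/∂M = 65.4/M = 0.00109365.
η_M = (∂Q/∂M)·(M/Q) = 0.00109365 × (59800/407.099) = 0.16.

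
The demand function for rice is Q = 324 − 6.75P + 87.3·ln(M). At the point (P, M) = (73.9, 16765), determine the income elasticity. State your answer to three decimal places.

At P = 73.9, M = 16765: Q = 674.346.
Holding P constant, ∂Q/∂M = 87.3/M = 0.00520728.
η_M = (∂Q/∂M)·(M/Q) = 0.00520728 × (16765/674.346) = 0.129.

0.129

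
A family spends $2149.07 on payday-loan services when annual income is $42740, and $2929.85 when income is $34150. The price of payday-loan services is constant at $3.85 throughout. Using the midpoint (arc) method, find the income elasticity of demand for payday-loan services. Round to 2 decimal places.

With a constant price, Q₁ = 2149.07/3.85 = 558.200 and Q₂ = 2929.85/3.85 = 761.000 (equivalently, work directly with expenditure since P cancels).
Midpoint %ΔQ = (2929.85 − 2149.07)/2539.46 = 0.30746; midpoint %ΔI = (34150 − 42740)/38445 = -0.22344.
η = 0.30746 / -0.22344 = -1.38.

-1.38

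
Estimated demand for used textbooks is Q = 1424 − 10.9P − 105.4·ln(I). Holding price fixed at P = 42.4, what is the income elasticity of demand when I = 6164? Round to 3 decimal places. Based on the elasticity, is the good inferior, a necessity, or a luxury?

-2.505 (inferior good)

At P = 42.4, I = 6164: Q = 42.069.
Holding P constant, ∂Q/∂I = -105.4/I = -0.0170993.
η_I = (∂Q/∂I)·(I/Q) = -0.0170993 × (6164/42.069) = -2.505.
Since η < 0, this is an inferior good.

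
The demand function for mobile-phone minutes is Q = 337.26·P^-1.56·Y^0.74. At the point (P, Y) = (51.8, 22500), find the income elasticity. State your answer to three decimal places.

For a multiplicative demand Q = A·P^α·Y^β, the income elasticity is β everywhere.
Here β = 0.74, so η = 0.740.

0.740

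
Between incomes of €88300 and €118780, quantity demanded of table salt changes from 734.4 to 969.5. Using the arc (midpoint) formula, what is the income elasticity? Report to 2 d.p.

0.94

ΔQ = 969.5 − 734.4 = 235.1; midpoint Q̄ = (734.4 + 969.5)/2 = 851.95.
ΔI = 118780 − 88300 = 30480; midpoint Ī = (88300 + 118780)/2 = 103540.
η = (ΔQ/Q̄) ÷ (ΔI/Ī) = (235.1/851.95) ÷ (30480/103540) = 0.94.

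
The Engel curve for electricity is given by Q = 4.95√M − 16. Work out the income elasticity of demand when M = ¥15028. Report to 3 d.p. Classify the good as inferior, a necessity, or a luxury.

0.514 (necessity)

At M = 15028: Q = 590.814.
dQ/dM = 4.95/(2√M) = 0.0201895 at this income.
η = (dQ/dM)·(M/Q) = 0.0201895 × (15028/590.814) = 0.514.
Since 0 < η < 1, the good is a necessity.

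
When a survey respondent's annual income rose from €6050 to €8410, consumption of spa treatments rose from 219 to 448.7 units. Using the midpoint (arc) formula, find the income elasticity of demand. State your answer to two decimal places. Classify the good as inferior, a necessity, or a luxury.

2.11 (luxury)

ΔQ = 448.7 − 219 = 229.7; midpoint Q̄ = (219 + 448.7)/2 = 333.85.
ΔI = 8410 − 6050 = 2360; midpoint Ī = (6050 + 8410)/2 = 7230.
η = (ΔQ/Q̄) ÷ (ΔI/Ī) = (229.7/333.85) ÷ (2360/7230) = 2.11.
η > 1 ⇒ luxury.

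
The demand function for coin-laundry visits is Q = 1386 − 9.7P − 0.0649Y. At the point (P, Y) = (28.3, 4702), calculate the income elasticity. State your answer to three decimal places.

At P = 28.3, Y = 4702: Q = 806.330.
Holding P constant, ∂Q/∂Y = −0.0649.
η_Y = (∂Q/∂Y)·(Y/Q) = -0.0649 × (4702/806.330) = -0.378.

-0.378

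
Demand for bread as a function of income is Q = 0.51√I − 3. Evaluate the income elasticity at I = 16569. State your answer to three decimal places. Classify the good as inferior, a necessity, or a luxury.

At I = 16569: Q = 62.648.
dQ/dI = 0.51/(2√I) = 0.00198103 at this income.
η = (dQ/dI)·(I/Q) = 0.00198103 × (16569/62.648) = 0.524.
Since 0 < η < 1, the good is a necessity.

0.524 (necessity)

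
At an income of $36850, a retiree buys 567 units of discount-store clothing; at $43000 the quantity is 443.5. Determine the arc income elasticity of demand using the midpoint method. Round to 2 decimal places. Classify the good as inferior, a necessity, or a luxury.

-1.59 (inferior good)

ΔQ = 443.5 − 567 = -123.5; midpoint Q̄ = (567 + 443.5)/2 = 505.25.
ΔI = 43000 − 36850 = 6150; midpoint Ī = (36850 + 43000)/2 = 39925.
η = (ΔQ/Q̄) ÷ (ΔI/Ī) = (-123.5/505.25) ÷ (6150/39925) = -1.59.
η < 0 ⇒ inferior good.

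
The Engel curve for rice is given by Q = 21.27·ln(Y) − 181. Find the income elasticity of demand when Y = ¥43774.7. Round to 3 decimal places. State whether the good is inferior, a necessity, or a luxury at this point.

0.459 (necessity)

At Y = 43774.7: Q = 46.308.
dQ/dY = 21.27/Y = 0.000485897 at this income.
η = (dQ/dY)·(Y/Q) = 0.000485897 × (43774.7/46.308) = 0.459.
Since 0 < η < 1, the good is a necessity.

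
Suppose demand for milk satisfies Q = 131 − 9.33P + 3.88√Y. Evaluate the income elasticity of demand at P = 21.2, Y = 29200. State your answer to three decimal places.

0.556

At P = 21.2, Y = 29200: Q = 596.219.
Holding P constant, ∂Q/∂Y = 3.88/(2√Y) = 0.011353.
η_Y = (∂Q/∂Y)·(Y/Q) = 0.011353 × (29200/596.219) = 0.556.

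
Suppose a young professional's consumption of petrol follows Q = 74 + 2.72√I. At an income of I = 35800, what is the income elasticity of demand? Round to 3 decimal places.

0.437

At I = 35800: Q = 588.648.
dQ/dI = 2.72/(2√I) = 0.00718782 at this income.
η = (dQ/dI)·(I/Q) = 0.00718782 × (35800/588.648) = 0.437.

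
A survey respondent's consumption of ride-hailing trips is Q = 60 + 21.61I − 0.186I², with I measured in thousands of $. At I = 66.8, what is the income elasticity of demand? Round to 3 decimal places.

At I = 66.8: Q = 673.5714.
dQ/dI = 21.61 − 0.372I = -3.23960.
η = (dQ/dI)·(I/Q) = -3.23960 × (66.8/673.5714) = -0.321.

-0.321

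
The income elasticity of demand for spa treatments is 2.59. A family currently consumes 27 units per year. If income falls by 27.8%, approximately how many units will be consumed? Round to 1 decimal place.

%ΔQ ≈ η × %ΔI = 2.59 × (-27.8%) = -72.002%.
New Q ≈ 27 × (1 − 0.72002) = 7.6.

7.6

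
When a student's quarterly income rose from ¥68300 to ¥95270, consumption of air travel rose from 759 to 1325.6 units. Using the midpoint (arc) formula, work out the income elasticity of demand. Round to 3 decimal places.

ΔQ = 1325.6 − 759 = 566.6; midpoint Q̄ = (759 + 1325.6)/2 = 1042.3.
ΔI = 95270 − 68300 = 26970; midpoint Ī = (68300 + 95270)/2 = 81785.
η = (ΔQ/Q̄) ÷ (ΔI/Ī) = (566.6/1042.3) ÷ (26970/81785) = 1.648.

1.648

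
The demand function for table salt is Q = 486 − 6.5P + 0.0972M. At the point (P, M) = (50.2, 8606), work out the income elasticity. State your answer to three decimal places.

0.840

At P = 50.2, M = 8606: Q = 996.203.
Holding P constant, ∂Q/∂M = 0.0972.
η_M = (∂Q/∂M)·(M/Q) = 0.0972 × (8606/996.203) = 0.840.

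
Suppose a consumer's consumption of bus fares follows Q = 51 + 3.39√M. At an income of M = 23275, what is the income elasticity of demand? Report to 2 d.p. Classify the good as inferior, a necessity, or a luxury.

0.46 (necessity)

At M = 23275: Q = 568.183.
dQ/dM = 3.39/(2√M) = 0.0111103 at this income.
η = (dQ/dM)·(M/Q) = 0.0111103 × (23275/568.183) = 0.46.
Since 0 < η < 1, the good is a necessity.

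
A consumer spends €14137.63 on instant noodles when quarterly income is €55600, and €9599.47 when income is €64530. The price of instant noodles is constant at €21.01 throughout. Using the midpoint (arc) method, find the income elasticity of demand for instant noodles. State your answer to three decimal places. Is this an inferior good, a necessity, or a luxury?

-2.572 (inferior good)

With a constant price, Q₁ = 14137.63/21.01 = 672.900 and Q₂ = 9599.47/21.01 = 456.900 (equivalently, work directly with expenditure since P cancels).
Midpoint %ΔQ = (9599.47 − 14137.63)/11868.55 = -0.38237; midpoint %ΔI = (64530 − 55600)/60065 = 0.14867.
η = -0.38237 / 0.14867 = -2.572.
η < 0 ⇒ inferior good.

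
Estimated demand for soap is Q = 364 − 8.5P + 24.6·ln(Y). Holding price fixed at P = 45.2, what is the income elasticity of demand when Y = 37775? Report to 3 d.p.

0.103

At P = 45.2, Y = 37775: Q = 239.069.
Holding P constant, ∂Q/∂Y = 24.6/Y = 0.000651224.
η_Y = (∂Q/∂Y)·(Y/Q) = 0.000651224 × (37775/239.069) = 0.103.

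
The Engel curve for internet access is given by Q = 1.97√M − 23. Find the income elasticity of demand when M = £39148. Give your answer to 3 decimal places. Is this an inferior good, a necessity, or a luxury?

0.531 (necessity)

At M = 39148: Q = 366.781.
dQ/dM = 1.97/(2√M) = 0.0049783 at this income.
η = (dQ/dM)·(M/Q) = 0.0049783 × (39148/366.781) = 0.531.
Since 0 < η < 1, the good is a necessity.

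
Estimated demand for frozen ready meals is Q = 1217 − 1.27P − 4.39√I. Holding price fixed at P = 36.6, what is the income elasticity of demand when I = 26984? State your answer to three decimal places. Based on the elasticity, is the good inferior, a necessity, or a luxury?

-0.802 (inferior good)

At P = 36.6, I = 26984: Q = 449.381.
Holding P constant, ∂Q/∂I = -4.39/(2√I) = -0.0133623.
η_I = (∂Q/∂I)·(I/Q) = -0.0133623 × (26984/449.381) = -0.802.
Since η < 0, this is an inferior good.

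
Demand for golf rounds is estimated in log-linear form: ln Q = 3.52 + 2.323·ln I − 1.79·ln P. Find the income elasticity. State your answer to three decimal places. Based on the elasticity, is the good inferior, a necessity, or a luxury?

2.323 (luxury)

In a log-linear demand, the coefficient on ln I is the income elasticity.
So η = 2.323.
η > 1 ⇒ luxury.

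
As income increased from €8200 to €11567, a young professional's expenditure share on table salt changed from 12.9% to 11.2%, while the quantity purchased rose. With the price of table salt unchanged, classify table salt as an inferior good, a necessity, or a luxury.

necessity

Quantity rises but the budget share falls as income rises, so 0 < η < 1.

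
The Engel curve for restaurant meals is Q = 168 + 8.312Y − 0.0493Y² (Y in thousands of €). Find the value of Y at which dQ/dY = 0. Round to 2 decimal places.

84.30

dQ/dY = 8.312 − 0.0986Y.
The good is inferior where dQ/dY < 0. Setting dQ/dY = 0 gives Y = 8.312 / 0.0986 = 84.30.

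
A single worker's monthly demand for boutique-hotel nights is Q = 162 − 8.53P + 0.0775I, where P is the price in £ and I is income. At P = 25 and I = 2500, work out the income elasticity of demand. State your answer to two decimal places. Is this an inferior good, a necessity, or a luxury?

1.36 (luxury)

At P = 25, I = 2500: Q = 142.500.
Holding P constant, ∂Q/∂I = 0.0775.
η_I = (∂Q/∂I)·(I/Q) = 0.0775 × (2500/142.500) = 1.36.
Since η > 1, this is a luxury.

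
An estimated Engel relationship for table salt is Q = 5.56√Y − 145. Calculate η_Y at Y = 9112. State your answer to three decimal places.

At Y = 9112: Q = 385.740.
dQ/dY = 5.56/(2√Y) = 0.0291231 at this income.
η = (dQ/dY)·(Y/Q) = 0.0291231 × (9112/385.740) = 0.688.

0.688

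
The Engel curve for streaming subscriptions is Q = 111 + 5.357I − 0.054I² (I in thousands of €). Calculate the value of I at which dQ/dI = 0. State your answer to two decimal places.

49.60

dQ/dI = 5.357 − 0.108I.
The good is inferior where dQ/dI < 0. Setting dQ/dI = 0 gives I = 5.357 / 0.108 = 49.60.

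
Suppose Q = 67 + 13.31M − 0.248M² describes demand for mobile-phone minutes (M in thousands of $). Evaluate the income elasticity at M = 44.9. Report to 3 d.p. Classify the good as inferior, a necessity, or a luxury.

At M = 44.9: Q = 164.6485.
dQ/dM = 13.31 − 0.496M = -8.96040.
η = (dQ/dM)·(M/Q) = -8.96040 × (44.9/164.6485) = -2.444.
η < 0 ⇒ inferior good.

-2.444 (inferior good)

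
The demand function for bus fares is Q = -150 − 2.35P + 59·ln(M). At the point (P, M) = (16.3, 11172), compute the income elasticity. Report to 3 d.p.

At P = 16.3, M = 11172: Q = 361.644.
Holding P constant, ∂Q/∂M = 59/M = 0.00528106.
η_M = (∂Q/∂M)·(M/Q) = 0.00528106 × (11172/361.644) = 0.163.

0.163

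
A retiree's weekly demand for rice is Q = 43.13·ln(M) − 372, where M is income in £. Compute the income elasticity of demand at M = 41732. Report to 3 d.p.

At M = 41732: Q = 86.861.
dQ/dM = 43.13/M = 0.0010335 at this income.
η = (dQ/dM)·(M/Q) = 0.0010335 × (41732/86.861) = 0.497.

0.497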